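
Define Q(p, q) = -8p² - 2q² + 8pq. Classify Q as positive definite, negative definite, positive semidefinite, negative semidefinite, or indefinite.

The associated matrix is A = [[-8, 4], [4, -2]].
Applying the same elementary operations to the rows and columns of A produces a congruent diagonal matrix with entries -8, 0.
So there are 1 negative, 1 zero pivots.
Hence Q is negative semidefinite.

negative semidefinite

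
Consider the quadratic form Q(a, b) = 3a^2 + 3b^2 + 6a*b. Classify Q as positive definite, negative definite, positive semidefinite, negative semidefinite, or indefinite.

The associated matrix is A = [[3, 3], [3, 3]].
Applying the same elementary operations to the rows and columns of A produces a congruent diagonal matrix with entries 3, 0.
That gives 1 positive, 1 zero pivots.
Hence Q is positive semidefinite.

positive semidefinite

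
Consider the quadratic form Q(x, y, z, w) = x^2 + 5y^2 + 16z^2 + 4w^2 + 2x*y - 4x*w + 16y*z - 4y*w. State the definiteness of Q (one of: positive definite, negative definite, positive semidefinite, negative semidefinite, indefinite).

positive semidefinite

The associated matrix is A = [[1, 1, 0, -2], [1, 5, 8, -2], [0, 8, 16, 0], [-2, -2, 0, 4]].
Symmetric row and column elimination reduces A to a congruent diagonal form with pivots 1, 4, 0, 0.
That gives 2 positive, 2 zero pivots.
Hence Q is positive semidefinite.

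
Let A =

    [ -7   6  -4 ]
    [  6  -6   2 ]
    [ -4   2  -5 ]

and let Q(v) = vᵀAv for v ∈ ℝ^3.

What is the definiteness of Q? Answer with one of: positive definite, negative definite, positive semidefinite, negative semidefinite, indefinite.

Applying the same elementary operations to the rows and columns of A produces a congruent diagonal matrix with entries -7, -6/7, -1/3.
So there are 3 negative pivots.
Hence Q is negative definite.

negative definite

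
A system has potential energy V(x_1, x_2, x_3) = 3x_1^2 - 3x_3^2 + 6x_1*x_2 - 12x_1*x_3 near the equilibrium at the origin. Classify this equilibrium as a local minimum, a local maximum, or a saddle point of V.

saddle point

The Hessian at the origin is H = [[6, 6, -12], [6, 0, 0], [-12, 0, -6]].
An LDLᵀ factorisation of H has diagonal entries 6, -6, -6.
So there are 1 positive, 2 negative pivots.
H is indefinite, so the origin is a saddle point.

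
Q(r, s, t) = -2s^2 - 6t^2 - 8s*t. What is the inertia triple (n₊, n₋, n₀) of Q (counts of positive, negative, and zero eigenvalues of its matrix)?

(1, 1, 1)

The symmetric matrix is A = [[0, 0, 0], [0, -2, -4], [0, -4, -6]].
Applying the same elementary operations to the rows and columns of A produces a congruent diagonal matrix with entries 0, -2, 2.
So there are 1 positive, 1 negative, 1 zero pivots.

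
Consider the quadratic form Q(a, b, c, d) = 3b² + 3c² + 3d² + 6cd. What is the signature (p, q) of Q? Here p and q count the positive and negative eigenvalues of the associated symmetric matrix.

(2, 0)

The associated matrix is A = [[0, 0, 0, 0], [0, 3, 0, 0], [0, 0, 3, 3], [0, 0, 3, 3]].
Congruent diagonalization of A (simultaneous row and column reduction) yields pivots 0, 3, 3, 0.
So there are 2 positive, 2 zero pivots.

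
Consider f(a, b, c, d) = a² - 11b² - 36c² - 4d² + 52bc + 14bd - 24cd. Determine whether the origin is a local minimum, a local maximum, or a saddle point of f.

saddle point

The Hessian at the origin is H = [[2, 0, 0, 0], [0, -22, 52, 14], [0, 52, -72, -24], [0, 14, -24, -8]].
An LDLᵀ factorisation of H has diagonal entries 2, -22, 560/11, -5/7.
So there are 2 positive, 2 negative pivots.
H is indefinite, so the origin is a saddle point.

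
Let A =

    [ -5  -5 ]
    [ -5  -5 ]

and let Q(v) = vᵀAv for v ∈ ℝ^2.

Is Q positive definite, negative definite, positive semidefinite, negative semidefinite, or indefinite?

Applying the same elementary operations to the rows and columns of A produces a congruent diagonal matrix with entries -5, 0.
So there are 1 negative, 1 zero pivots.
Hence Q is negative semidefinite.

negative semidefinite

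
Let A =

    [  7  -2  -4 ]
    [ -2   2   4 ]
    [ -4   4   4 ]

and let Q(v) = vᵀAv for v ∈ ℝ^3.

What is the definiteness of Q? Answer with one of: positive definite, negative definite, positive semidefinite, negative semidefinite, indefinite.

indefinite

Row-reducing A symmetrically gives the diagonal entries 7, 10/7, -4.
So there are 2 positive, 1 negative pivots.
Hence Q is indefinite.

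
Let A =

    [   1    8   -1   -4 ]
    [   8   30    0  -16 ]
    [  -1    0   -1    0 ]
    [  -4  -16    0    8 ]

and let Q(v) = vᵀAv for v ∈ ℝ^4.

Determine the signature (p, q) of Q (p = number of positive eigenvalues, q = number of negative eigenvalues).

(1, 2)

Symmetric row and column elimination reduces A to a congruent diagonal form with pivots 1, -34, -2/17, 0.
Counting signs: 1 positive, 2 negative, 1 zero.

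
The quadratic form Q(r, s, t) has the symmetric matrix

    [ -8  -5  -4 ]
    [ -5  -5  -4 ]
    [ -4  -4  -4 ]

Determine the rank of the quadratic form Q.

3

Congruent diagonalization of A (simultaneous row and column reduction) yields pivots -8, -15/8, -4/5.
So there are 3 negative pivots.
The rank is the number of nonzero pivots: 3.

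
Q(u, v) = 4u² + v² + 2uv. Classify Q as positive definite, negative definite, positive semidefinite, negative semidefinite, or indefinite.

The symmetric matrix of Q is [[4, 1], [1, 1]].
For the 2×2 matrix [[4, 1], [1, 1]]: det = 4·1 − (1)² = 3, trace = 5.
det > 0 so both eigenvalues share the sign of the trace; trace = 5 > 0 ⇒ both positive.

positive definite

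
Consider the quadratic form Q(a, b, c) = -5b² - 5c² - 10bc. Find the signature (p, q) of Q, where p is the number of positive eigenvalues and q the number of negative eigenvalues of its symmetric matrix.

(0, 1)

The associated matrix is A = [[0, 0, 0], [0, -5, -5], [0, -5, -5]].
Symmetric row and column elimination reduces A to a congruent diagonal form with pivots 0, -5, 0.
That gives 1 negative, 2 zero pivots.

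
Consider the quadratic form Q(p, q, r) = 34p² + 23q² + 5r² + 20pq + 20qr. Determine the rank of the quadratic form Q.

3

The associated matrix is A = [[34, 10, 0], [10, 23, 10], [0, 10, 5]].
An LDLᵀ factorisation of A has diagonal entries 34, 341/17, 5/341.
Counting signs: 3 positive.
The rank is the number of nonzero pivots: 3.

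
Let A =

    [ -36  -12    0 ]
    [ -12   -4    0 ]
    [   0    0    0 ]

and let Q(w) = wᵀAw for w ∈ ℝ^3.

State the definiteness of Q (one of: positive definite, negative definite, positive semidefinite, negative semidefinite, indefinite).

negative semidefinite

Row-reducing A symmetrically gives the diagonal entries -36, 0, 0.
Counting signs: 1 negative, 2 zero.
Hence Q is negative semidefinite.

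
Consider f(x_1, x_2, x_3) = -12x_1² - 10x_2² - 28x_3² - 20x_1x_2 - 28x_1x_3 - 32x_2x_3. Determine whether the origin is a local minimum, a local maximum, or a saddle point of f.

The Hessian at the origin is H = [[-24, -20, -28], [-20, -20, -32], [-28, -32, -56]].
An LDLᵀ factorisation of H has diagonal entries -24, -10/3, -4/5.
So there are 3 negative pivots.
H is negative definite, so the origin is a strict local maximum.

local maximum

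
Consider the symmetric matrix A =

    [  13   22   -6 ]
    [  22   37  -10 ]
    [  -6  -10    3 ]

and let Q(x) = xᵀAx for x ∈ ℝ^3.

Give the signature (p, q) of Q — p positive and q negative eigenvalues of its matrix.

(2, 1)

Symmetric row and column elimination reduces A to a congruent diagonal form with pivots 13, -3/13, 1/3.
Counting signs: 2 positive, 1 negative.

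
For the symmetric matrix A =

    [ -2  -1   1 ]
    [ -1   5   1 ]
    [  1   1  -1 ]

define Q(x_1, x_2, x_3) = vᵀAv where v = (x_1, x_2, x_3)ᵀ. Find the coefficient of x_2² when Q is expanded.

The coefficient of x_2² is the diagonal entry A[2,2] = 5.

5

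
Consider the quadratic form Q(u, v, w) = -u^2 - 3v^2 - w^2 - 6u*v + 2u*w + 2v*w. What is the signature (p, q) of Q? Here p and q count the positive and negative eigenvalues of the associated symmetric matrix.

(1, 2)

Write A = [[-1, -3, 1], [-3, -3, 1], [1, 1, -1]].
An LDLᵀ factorisation of A has diagonal entries -1, 6, -2/3.
Counting signs: 1 positive, 2 negative.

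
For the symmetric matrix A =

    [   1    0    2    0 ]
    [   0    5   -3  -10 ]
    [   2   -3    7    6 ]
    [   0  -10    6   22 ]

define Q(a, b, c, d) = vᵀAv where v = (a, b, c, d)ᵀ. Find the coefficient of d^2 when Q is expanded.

22

The coefficient of d^2 is the diagonal entry A[4,4] = 22.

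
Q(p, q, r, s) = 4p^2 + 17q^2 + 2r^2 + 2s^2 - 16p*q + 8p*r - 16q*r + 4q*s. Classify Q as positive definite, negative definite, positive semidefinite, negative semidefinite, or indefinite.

The symmetric matrix is A = [[4, -8, 4, 0], [-8, 17, -8, 2], [4, -8, 2, 0], [0, 2, 0, 2]].
Congruent diagonalization of A (simultaneous row and column reduction) yields pivots 4, 1, -2, -2.
That gives 2 positive, 2 negative pivots.
Hence Q is indefinite.

indefinite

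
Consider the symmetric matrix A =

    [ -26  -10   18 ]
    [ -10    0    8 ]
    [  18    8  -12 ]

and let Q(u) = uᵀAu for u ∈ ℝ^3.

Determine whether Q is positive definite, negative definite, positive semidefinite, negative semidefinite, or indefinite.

Symmetric row and column elimination reduces A to a congruent diagonal form with pivots -26, 50/13, 4/25.
Counting signs: 2 positive, 1 negative.
Hence Q is indefinite.

indefinite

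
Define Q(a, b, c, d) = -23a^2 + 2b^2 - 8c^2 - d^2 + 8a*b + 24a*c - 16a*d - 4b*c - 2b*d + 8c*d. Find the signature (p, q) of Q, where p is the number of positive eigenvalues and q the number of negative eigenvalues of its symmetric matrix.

The associated matrix is A = [[-23, 4, 12, -8], [4, 2, -2, -1], [12, -2, -8, 4], [-8, -1, 4, -1]].
Congruent diagonalization of A (simultaneous row and column reduction) yields pivots -23, 62/23, -54/31, -1/3.
So there are 1 positive, 3 negative pivots.

(1, 3)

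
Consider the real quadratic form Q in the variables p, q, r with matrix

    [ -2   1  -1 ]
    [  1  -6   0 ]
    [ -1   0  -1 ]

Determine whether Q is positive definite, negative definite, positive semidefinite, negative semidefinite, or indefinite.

Symmetric row and column elimination reduces A to a congruent diagonal form with pivots -2, -11/2, -5/11.
That gives 3 negative pivots.
Hence Q is negative definite.

negative definite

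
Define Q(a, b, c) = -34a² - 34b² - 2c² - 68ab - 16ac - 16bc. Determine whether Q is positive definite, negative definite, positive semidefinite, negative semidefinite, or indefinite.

negative semidefinite

Write A = [[-34, -34, -8], [-34, -34, -8], [-8, -8, -2]].
Row-reducing A symmetrically gives the diagonal entries -34, 0, -2/17.
That gives 2 negative, 1 zero pivots.
Hence Q is negative semidefinite.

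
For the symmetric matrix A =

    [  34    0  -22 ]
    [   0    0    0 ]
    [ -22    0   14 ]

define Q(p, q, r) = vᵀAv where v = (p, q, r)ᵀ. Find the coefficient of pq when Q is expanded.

0

The coefficient of pq is A[1,2] + A[2,1] = 2·0 = 0.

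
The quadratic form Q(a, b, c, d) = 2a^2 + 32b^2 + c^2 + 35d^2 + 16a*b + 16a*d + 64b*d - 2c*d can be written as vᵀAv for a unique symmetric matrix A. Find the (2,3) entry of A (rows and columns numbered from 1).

The coefficient of b·c in Q is 0. For a symmetric A this equals A[2,3] + A[3,2] = 2·A[2,3].
So A[2,3] = 0/2 = 0.

0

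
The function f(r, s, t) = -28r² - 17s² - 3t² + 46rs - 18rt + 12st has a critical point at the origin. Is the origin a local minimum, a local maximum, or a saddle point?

saddle point

The Hessian at the origin is H = [[-56, 46, -18], [46, -34, 12], [-18, 12, -6]].
Applying the same elementary operations to the rows and columns of H produces a congruent diagonal matrix with entries -56, 53/14, -120/53.
So there are 1 positive, 2 negative pivots.
H is indefinite, so the origin is a saddle point.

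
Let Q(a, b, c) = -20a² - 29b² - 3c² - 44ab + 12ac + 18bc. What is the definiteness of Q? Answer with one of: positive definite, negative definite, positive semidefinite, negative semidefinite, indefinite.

negative semidefinite

The associated matrix is A = [[-20, -22, 6], [-22, -29, 9], [6, 9, -3]].
Applying the same elementary operations to the rows and columns of A produces a congruent diagonal matrix with entries -20, -24/5, 0.
That gives 2 negative, 1 zero pivots.
Hence Q is negative semidefinite.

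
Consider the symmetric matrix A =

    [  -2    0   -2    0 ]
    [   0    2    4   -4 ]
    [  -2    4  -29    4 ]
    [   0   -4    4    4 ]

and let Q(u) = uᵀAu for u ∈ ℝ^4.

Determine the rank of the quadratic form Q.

4

Applying the same elementary operations to the rows and columns of A produces a congruent diagonal matrix with entries -2, 2, -35, 4/35.
That gives 2 positive, 2 negative pivots.
The rank is the number of nonzero pivots: 4.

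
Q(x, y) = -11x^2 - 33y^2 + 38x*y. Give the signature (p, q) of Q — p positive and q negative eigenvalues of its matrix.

The associated matrix is A = [[-11, 19], [19, -33]].
Symmetric row and column elimination reduces A to a congruent diagonal form with pivots -11, -2/11.
Counting signs: 2 negative.

(0, 2)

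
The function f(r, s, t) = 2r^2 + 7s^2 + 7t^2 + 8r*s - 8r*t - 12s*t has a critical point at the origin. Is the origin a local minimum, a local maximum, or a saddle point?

The Hessian at the origin is H = [[4, 8, -8], [8, 14, -12], [-8, -12, 14]].
Symmetric row and column elimination reduces H to a congruent diagonal form with pivots 4, -2, 6.
Counting signs: 2 positive, 1 negative.
H is indefinite, so the origin is a saddle point.

saddle point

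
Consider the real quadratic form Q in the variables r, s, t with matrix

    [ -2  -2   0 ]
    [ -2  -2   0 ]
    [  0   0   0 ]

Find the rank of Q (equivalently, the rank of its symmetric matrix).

Applying the same elementary operations to the rows and columns of A produces a congruent diagonal matrix with entries -2, 0, 0.
That gives 1 negative, 2 zero pivots.
The rank is the number of nonzero pivots: 1.

1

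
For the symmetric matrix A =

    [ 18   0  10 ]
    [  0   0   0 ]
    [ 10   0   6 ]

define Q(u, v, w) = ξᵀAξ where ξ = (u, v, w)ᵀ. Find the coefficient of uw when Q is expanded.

The coefficient of uw is A[1,3] + A[3,1] = 2·10 = 20.

20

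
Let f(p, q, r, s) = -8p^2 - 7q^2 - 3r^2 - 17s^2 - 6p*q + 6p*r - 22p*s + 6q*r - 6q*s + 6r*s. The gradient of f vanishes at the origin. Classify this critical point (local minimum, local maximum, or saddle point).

The Hessian at the origin is H = [[-16, -6, 6, -22], [-6, -14, 6, -6], [6, 6, -6, 6], [-22, -6, 6, -34]].
An LDLᵀ factorisation of H has diagonal entries -16, -47/4, -120/47, -12/5.
That gives 4 negative pivots.
H is negative definite, so the origin is a strict local maximum.

local maximum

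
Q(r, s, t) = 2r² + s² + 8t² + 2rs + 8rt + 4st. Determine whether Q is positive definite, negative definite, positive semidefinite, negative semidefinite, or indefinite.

positive semidefinite

Write A = [[2, 1, 4], [1, 1, 2], [4, 2, 8]].
Applying the same elementary operations to the rows and columns of A produces a congruent diagonal matrix with entries 2, 1/2, 0.
Counting signs: 2 positive, 1 zero.
Hence Q is positive semidefinite.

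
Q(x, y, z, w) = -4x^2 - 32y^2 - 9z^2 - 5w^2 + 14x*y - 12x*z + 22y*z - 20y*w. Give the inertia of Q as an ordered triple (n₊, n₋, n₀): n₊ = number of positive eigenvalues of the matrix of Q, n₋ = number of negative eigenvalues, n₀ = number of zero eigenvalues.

(1, 3, 0)

Write A = [[-4, 7, -6, 0], [7, -32, 11, -10], [-6, 11, -9, 0], [0, -10, 0, -5]].
Applying the same elementary operations to the rows and columns of A produces a congruent diagonal matrix with entries -4, -79/4, 1/79, -5.
That gives 1 positive, 3 negative pivots.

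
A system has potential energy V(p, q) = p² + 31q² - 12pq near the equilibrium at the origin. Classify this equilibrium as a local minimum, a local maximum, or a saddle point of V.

The Hessian at the origin is H = [[2, -12], [-12, 62]].
det H = 2·62 − (-12)² = -20 < 0, so H is indefinite.
Therefore the origin is a saddle point.

saddle point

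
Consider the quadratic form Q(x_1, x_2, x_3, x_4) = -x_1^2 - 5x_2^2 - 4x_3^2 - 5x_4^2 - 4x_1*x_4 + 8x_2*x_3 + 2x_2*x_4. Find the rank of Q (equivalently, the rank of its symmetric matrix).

Write A = [[-1, 0, 0, -2], [0, -5, 4, 1], [0, 4, -4, 0], [-2, 1, 0, -5]].
Row-reducing A symmetrically gives the diagonal entries -1, -5, -4/5, 0.
So there are 3 negative, 1 zero pivots.
The rank is the number of nonzero pivots: 3.

3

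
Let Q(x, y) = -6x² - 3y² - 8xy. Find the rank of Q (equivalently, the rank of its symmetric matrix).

2

The associated matrix is A = [[-6, -4], [-4, -3]].
An LDLᵀ factorisation of A has diagonal entries -6, -1/3.
That gives 2 negative pivots.
The rank is the number of nonzero pivots: 2.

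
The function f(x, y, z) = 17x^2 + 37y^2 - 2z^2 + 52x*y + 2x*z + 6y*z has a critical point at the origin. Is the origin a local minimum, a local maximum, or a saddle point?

The Hessian at the origin is H = [[34, 52, 2], [52, 74, 6], [2, 6, -4]].
Row-reducing H symmetrically gives the diagonal entries 34, -94/17, -120/47.
So there are 1 positive, 2 negative pivots.
H is indefinite, so the origin is a saddle point.

saddle point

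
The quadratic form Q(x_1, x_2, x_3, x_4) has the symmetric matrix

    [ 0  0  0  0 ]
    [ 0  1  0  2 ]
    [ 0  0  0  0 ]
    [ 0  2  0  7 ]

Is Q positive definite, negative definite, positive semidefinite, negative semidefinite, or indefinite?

positive semidefinite

Congruent diagonalization of A (simultaneous row and column reduction) yields pivots 0, 1, 0, 3.
So there are 2 positive, 2 zero pivots.
Hence Q is positive semidefinite.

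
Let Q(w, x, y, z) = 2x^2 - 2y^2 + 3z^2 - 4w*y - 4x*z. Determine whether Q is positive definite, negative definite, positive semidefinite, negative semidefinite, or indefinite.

indefinite

The symmetric matrix is A = [[0, 0, -2, 0], [0, 2, 0, -2], [-2, 0, -2, 0], [0, -2, 0, 3]].
A is congruent to a diagonal matrix with 3 positive, 1 negative and 0 zero entries, so Q is indefinite.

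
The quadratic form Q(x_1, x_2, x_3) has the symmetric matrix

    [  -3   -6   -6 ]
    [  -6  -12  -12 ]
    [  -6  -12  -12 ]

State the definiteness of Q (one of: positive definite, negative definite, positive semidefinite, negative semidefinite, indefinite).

negative semidefinite

Applying the same elementary operations to the rows and columns of A produces a congruent diagonal matrix with entries -3, 0, 0.
That gives 1 negative, 2 zero pivots.
Hence Q is negative semidefinite.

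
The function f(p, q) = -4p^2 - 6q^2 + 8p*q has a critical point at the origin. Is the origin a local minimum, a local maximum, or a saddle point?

local maximum

The Hessian at the origin is H = [[-8, 8], [8, -12]].
det H = -8·-12 − (8)² = 32 > 0 and H[1,1] = -8 < 0, so H is negative definite.
Therefore the origin is a local maximum.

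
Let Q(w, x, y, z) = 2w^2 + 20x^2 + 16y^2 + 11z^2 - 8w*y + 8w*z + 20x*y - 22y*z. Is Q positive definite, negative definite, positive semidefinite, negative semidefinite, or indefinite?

The associated matrix is A = [[2, 0, -4, 4], [0, 20, 10, 0], [-4, 10, 16, -11], [4, 0, -11, 11]].
Applying the same elementary operations to the rows and columns of A produces a congruent diagonal matrix with entries 2, 20, 3, 0.
So there are 3 positive, 1 zero pivots.
Hence Q is positive semidefinite.

positive semidefinite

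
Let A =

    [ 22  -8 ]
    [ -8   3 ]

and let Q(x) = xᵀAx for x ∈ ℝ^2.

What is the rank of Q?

2

Applying the same elementary operations to the rows and columns of A produces a congruent diagonal matrix with entries 22, 1/11.
Counting signs: 2 positive.
The rank is the number of nonzero pivots: 2.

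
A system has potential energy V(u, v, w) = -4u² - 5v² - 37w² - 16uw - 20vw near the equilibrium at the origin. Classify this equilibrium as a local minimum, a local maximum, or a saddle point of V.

local maximum

The Hessian at the origin is H = [[-8, 0, -16], [0, -10, -20], [-16, -20, -74]].
Row-reducing H symmetrically gives the diagonal entries -8, -10, -2.
So there are 3 negative pivots.
H is negative definite, so the origin is a strict local maximum.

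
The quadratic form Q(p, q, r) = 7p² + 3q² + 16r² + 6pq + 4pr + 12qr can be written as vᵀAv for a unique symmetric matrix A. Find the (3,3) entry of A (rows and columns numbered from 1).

The coefficient of r² in Q is 16, and that is exactly A[3,3].

16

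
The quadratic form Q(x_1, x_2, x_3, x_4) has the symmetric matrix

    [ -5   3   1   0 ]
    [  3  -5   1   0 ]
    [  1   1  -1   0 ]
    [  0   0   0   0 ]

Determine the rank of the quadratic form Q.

2

Symmetric row and column elimination reduces A to a congruent diagonal form with pivots -5, -16/5, 0, 0.
Counting signs: 2 negative, 2 zero.
The rank is the number of nonzero pivots: 2.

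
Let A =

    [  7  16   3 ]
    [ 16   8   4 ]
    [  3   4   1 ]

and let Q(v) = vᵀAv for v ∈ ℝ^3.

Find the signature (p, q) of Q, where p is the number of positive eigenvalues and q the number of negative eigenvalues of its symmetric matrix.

(1, 1)

Congruent diagonalization of A (simultaneous row and column reduction) yields pivots 7, -200/7, 0.
That gives 1 positive, 1 negative, 1 zero pivots.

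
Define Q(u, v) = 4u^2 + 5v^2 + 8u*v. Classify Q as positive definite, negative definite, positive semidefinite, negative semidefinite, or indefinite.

The symmetric matrix of Q is [[4, 4], [4, 5]].
For the 2×2 matrix [[4, 4], [4, 5]]: det = 4·5 − (4)² = 4, trace = 9.
det > 0 so both eigenvalues share the sign of the trace; trace = 9 > 0 ⇒ both positive.

positive definite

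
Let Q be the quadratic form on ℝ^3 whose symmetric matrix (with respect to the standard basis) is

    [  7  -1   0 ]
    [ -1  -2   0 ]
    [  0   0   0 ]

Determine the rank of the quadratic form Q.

2

Applying the same elementary operations to the rows and columns of A produces a congruent diagonal matrix with entries 7, -15/7, 0.
So there are 1 positive, 1 negative, 1 zero pivots.
The rank is the number of nonzero pivots: 2.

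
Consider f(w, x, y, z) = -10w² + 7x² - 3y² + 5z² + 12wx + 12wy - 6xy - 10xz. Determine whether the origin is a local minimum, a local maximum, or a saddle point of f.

saddle point

The Hessian at the origin is H = [[-20, 12, 12, 0], [12, 14, -6, -10], [12, -6, -6, 0], [0, -10, 0, 10]].
Row-reducing H symmetrically gives the diagonal entries -20, 106/5, 60/53, 5.
Counting signs: 3 positive, 1 negative.
H is indefinite, so the origin is a saddle point.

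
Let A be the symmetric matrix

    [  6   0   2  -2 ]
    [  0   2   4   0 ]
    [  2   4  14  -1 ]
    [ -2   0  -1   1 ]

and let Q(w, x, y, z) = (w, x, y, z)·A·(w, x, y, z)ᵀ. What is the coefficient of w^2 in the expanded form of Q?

The coefficient of w^2 is the diagonal entry A[1,1] = 6.

6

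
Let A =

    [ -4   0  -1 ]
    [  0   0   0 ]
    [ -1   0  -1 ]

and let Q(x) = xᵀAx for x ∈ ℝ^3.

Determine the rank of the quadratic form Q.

2

Row-reducing A symmetrically gives the diagonal entries -4, 0, -3/4.
So there are 2 negative, 1 zero pivots.
The rank is the number of nonzero pivots: 2.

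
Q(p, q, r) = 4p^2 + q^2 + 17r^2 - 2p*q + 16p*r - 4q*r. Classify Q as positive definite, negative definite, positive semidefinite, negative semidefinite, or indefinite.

The symmetric matrix of Q is A = [[4, -1, 8], [-1, 1, -2], [8, -2, 17]].
Leading principal minors: Δ_1 = 4, Δ_2 = 3, Δ_3 = 3.
All leading principal minors are positive, so by Sylvester's criterion Q is positive definite.

positive definite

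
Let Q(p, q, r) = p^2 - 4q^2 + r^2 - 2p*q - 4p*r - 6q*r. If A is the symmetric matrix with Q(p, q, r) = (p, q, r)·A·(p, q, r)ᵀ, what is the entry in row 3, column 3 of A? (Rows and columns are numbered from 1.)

The coefficient of r^2 in Q is 1, and that is exactly A[3,3].

1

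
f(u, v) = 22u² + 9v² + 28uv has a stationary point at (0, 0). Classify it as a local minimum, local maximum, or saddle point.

The Hessian at the origin is H = [[44, 28], [28, 18]].
det H = 44·18 − (28)² = 8 > 0 and H[1,1] = 44 > 0, so H is positive definite.
Therefore the origin is a local minimum.

local minimum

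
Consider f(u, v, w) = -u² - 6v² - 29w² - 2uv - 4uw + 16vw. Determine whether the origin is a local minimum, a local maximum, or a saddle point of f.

local maximum

The Hessian at the origin is H = [[-2, -2, -4], [-2, -12, 16], [-4, 16, -58]].
Symmetric row and column elimination reduces H to a congruent diagonal form with pivots -2, -10, -10.
That gives 3 negative pivots.
H is negative definite, so the origin is a strict local maximum.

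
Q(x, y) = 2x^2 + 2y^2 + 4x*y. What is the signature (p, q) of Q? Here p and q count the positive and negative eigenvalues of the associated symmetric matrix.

The associated matrix is A = [[2, 2], [2, 2]].
Applying the same elementary operations to the rows and columns of A produces a congruent diagonal matrix with entries 2, 0.
That gives 1 positive, 1 zero pivots.

(1, 0)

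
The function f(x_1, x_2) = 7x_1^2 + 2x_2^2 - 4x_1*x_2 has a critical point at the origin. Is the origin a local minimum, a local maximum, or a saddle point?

The Hessian at the origin is H = [[14, -4], [-4, 4]].
det H = 14·4 − (-4)² = 40 > 0 and H[1,1] = 14 > 0, so H is positive definite.
Therefore the origin is a local minimum.

local minimum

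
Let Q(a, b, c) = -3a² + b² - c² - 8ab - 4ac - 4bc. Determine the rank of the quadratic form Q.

The symmetric matrix is A = [[-3, -4, -2], [-4, 1, -2], [-2, -2, -1]].
Congruent diagonalization of A (simultaneous row and column reduction) yields pivots -3, 19/3, 5/19.
Counting signs: 2 positive, 1 negative.
The rank is the number of nonzero pivots: 3.

3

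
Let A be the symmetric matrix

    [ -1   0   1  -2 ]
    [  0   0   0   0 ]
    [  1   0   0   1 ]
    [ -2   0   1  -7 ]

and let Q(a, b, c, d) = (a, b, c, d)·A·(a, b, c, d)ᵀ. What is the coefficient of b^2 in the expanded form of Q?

0

The coefficient of b^2 is the diagonal entry A[2,2] = 0.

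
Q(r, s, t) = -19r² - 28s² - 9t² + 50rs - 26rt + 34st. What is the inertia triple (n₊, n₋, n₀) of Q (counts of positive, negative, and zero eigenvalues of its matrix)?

(1, 2, 0)

Write A = [[-19, 25, -13], [25, -28, 17], [-13, 17, -9]].
An LDLᵀ factorisation of A has diagonal entries -19, 93/19, -10/93.
That gives 1 positive, 2 negative pivots.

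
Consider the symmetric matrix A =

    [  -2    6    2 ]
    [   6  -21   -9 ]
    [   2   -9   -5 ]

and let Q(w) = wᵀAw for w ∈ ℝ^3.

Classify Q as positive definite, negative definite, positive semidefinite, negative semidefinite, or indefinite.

negative semidefinite

Applying the same elementary operations to the rows and columns of A produces a congruent diagonal matrix with entries -2, -3, 0.
So there are 2 negative, 1 zero pivots.
Hence Q is negative semidefinite.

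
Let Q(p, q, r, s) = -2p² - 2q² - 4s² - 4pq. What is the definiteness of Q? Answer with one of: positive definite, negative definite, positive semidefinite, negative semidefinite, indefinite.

The symmetric matrix is A = [[-2, -2, 0, 0], [-2, -2, 0, 0], [0, 0, 0, 0], [0, 0, 0, -4]].
Symmetric row and column elimination reduces A to a congruent diagonal form with pivots -2, 0, 0, -4.
That gives 2 negative, 2 zero pivots.
Hence Q is negative semidefinite.

negative semidefinite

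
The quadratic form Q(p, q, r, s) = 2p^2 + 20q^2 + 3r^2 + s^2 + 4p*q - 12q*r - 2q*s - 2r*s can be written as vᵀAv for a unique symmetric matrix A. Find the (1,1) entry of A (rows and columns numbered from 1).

The coefficient of p^2 in Q is 2, and that is exactly A[1,1].

2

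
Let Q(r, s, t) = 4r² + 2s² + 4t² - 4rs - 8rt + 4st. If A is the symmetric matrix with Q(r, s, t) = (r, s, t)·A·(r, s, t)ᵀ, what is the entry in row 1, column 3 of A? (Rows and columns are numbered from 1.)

-4

The coefficient of r·t in Q is -8. For a symmetric A this equals A[1,3] + A[3,1] = 2·A[1,3].
So A[1,3] = -8/2 = -4.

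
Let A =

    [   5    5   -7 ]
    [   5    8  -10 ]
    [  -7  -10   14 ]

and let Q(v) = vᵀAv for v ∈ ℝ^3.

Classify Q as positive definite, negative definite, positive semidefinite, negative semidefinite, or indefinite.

Leading principal minors: Δ_1 = 5, Δ_2 = 15, Δ_3 = 18.
All leading principal minors are positive, so by Sylvester's criterion Q is positive definite.

positive definite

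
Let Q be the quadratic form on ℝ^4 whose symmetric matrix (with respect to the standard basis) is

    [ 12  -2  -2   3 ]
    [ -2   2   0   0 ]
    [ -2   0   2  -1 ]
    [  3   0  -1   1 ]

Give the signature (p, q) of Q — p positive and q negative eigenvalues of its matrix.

Row-reducing A symmetrically gives the diagonal entries 12, 5/3, 8/5, 0.
So there are 3 positive, 1 zero pivots.

(3, 0)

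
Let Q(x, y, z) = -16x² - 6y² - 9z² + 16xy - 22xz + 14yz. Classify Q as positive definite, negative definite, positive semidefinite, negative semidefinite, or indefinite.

negative definite

The symmetric matrix of Q is A = [[-16, 8, -11], [8, -6, 7], [-11, 7, -9]].
Leading principal minors: Δ_1 = -16, Δ_2 = 32, Δ_3 = -10.
The signs alternate starting with Δ_1 < 0, so by Sylvester's criterion Q is negative definite.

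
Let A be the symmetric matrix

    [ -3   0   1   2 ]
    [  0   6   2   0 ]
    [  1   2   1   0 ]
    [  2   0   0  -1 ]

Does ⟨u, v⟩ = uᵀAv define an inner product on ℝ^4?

no

Symmetric row and column elimination reduces A to a congruent diagonal form with pivots -3, 6, 2/3, -1/3.
Counting signs: 2 positive, 2 negative.
Hence Q is indefinite.
⟨·,·⟩ is an inner product exactly when A is positive definite.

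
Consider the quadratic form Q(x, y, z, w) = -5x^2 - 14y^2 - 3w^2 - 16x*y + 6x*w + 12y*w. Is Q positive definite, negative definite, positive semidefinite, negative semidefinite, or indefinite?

The symmetric matrix is A = [[-5, -8, 0, 3], [-8, -14, 0, 6], [0, 0, 0, 0], [3, 6, 0, -3]].
Applying the same elementary operations to the rows and columns of A produces a congruent diagonal matrix with entries -5, -6/5, 0, 0.
So there are 2 negative, 2 zero pivots.
Hence Q is negative semidefinite.

negative semidefinite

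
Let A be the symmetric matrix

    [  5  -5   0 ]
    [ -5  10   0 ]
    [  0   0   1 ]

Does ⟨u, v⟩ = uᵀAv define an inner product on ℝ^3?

yes

Leading principal minors: Δ_1 = 5, Δ_2 = 25, Δ_3 = 25.
All leading principal minors are positive, so by Sylvester's criterion Q is positive definite.
⟨·,·⟩ is an inner product exactly when A is positive definite.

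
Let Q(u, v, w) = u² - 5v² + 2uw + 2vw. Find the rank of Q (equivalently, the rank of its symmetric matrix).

3

The symmetric matrix is A = [[1, 0, 1], [0, -5, 1], [1, 1, 0]].
Row-reducing A symmetrically gives the diagonal entries 1, -5, -4/5.
Counting signs: 1 positive, 2 negative.
The rank is the number of nonzero pivots: 3.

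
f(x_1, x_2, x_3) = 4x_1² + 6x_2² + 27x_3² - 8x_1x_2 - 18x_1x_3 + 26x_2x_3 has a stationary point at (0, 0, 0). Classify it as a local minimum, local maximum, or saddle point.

saddle point

The Hessian at the origin is H = [[8, -8, -18], [-8, 12, 26], [-18, 26, 54]].
Applying the same elementary operations to the rows and columns of H produces a congruent diagonal matrix with entries 8, 4, -5/2.
So there are 2 positive, 1 negative pivots.
H is indefinite, so the origin is a saddle point.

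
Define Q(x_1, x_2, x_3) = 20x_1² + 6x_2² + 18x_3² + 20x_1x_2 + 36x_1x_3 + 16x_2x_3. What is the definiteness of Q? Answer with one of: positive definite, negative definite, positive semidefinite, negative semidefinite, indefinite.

positive definite

The symmetric matrix of Q is A = [[20, 10, 18], [10, 6, 8], [18, 8, 18]].
Leading principal minors: Δ_1 = 20, Δ_2 = 20, Δ_3 = 16.
All leading principal minors are positive, so by Sylvester's criterion Q is positive definite.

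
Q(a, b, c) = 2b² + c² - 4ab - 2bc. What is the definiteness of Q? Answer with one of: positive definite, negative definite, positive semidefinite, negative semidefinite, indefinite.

The symmetric matrix is A = [[0, -2, 0], [-2, 2, -1], [0, -1, 1]].
A is congruent to a diagonal matrix with 2 positive, 1 negative and 0 zero entries, so Q is indefinite.

indefinite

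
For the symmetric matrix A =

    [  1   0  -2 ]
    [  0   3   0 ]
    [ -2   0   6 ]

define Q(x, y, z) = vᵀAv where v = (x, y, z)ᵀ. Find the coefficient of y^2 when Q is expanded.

The coefficient of y^2 is the diagonal entry A[2,2] = 3.

3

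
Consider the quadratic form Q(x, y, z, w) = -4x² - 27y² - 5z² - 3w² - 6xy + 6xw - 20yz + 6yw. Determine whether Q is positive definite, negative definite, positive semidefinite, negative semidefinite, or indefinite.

negative definite

The symmetric matrix is A = [[-4, -3, 0, 3], [-3, -27, -10, 3], [0, -10, -5, 0], [3, 3, 0, -3]].
Congruent diagonalization of A (simultaneous row and column reduction) yields pivots -4, -99/4, -95/99, -12/19.
Counting signs: 4 negative.
Hence Q is negative definite.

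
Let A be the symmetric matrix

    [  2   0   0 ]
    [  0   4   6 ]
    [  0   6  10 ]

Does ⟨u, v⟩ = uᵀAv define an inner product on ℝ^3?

yes

Leading principal minors: Δ_1 = 2, Δ_2 = 8, Δ_3 = 8.
All leading principal minors are positive, so by Sylvester's criterion Q is positive definite.
⟨·,·⟩ is an inner product exactly when A is positive definite.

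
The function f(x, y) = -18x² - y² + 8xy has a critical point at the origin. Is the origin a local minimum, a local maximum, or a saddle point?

local maximum

The Hessian at the origin is H = [[-36, 8], [8, -2]].
det H = -36·-2 − (8)² = 8 > 0 and H[1,1] = -36 < 0, so H is negative definite.
Therefore the origin is a local maximum.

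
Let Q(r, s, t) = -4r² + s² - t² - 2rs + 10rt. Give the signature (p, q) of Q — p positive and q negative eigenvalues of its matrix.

The symmetric matrix is A = [[-4, -1, 5], [-1, 1, 0], [5, 0, -1]].
Congruent diagonalization of A (simultaneous row and column reduction) yields pivots -4, 5/4, 4.
So there are 2 positive, 1 negative pivots.

(2, 1)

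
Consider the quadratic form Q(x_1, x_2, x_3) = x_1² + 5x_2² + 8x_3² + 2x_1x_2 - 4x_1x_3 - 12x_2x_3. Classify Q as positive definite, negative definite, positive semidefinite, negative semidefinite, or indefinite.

Write A = [[1, 1, -2], [1, 5, -6], [-2, -6, 8]].
Congruent diagonalization of A (simultaneous row and column reduction) yields pivots 1, 4, 0.
Counting signs: 2 positive, 1 zero.
Hence Q is positive semidefinite.

positive semidefinite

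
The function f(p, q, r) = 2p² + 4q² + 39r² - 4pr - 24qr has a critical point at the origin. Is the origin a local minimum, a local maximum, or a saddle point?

The Hessian at the origin is H = [[4, 0, -4], [0, 8, -24], [-4, -24, 78]].
An LDLᵀ factorisation of H has diagonal entries 4, 8, 2.
So there are 3 positive pivots.
H is positive definite, so the origin is a strict local minimum.

local minimum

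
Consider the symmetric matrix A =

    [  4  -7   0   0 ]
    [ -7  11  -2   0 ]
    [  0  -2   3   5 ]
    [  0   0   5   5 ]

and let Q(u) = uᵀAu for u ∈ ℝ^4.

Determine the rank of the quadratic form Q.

Row-reducing A symmetrically gives the diagonal entries 4, -5/4, 31/5, 30/31.
So there are 3 positive, 1 negative pivots.
The rank is the number of nonzero pivots: 4.

4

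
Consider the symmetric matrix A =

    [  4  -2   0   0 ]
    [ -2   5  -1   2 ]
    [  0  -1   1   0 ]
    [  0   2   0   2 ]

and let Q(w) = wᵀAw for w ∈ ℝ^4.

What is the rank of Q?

4

Congruent diagonalization of A (simultaneous row and column reduction) yields pivots 4, 4, 3/4, 2/3.
So there are 4 positive pivots.
The rank is the number of nonzero pivots: 4.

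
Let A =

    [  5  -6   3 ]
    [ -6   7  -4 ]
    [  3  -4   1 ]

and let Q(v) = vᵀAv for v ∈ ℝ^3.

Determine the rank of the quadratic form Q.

Applying the same elementary operations to the rows and columns of A produces a congruent diagonal matrix with entries 5, -1/5, 0.
So there are 1 positive, 1 negative, 1 zero pivots.
The rank is the number of nonzero pivots: 2.

2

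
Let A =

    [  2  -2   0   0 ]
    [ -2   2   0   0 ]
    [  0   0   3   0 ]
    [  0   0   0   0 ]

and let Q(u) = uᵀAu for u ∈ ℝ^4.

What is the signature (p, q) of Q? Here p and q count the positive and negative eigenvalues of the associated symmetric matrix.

(2, 0)

Congruent diagonalization of A (simultaneous row and column reduction) yields pivots 2, 0, 3, 0.
So there are 2 positive, 2 zero pivots.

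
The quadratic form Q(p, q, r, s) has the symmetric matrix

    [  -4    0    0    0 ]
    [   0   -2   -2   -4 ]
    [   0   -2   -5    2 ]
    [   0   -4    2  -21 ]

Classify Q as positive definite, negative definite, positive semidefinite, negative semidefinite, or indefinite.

Leading principal minors: Δ_1 = -4, Δ_2 = 8, Δ_3 = -24, Δ_4 = 24.
The signs alternate starting with Δ_1 < 0, so by Sylvester's criterion Q is negative definite.

negative definite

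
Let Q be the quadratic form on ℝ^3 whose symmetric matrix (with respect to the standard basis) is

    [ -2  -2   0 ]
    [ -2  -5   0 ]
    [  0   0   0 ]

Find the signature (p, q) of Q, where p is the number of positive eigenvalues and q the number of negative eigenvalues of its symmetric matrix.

(0, 2)

Row-reducing A symmetrically gives the diagonal entries -2, -3, 0.
That gives 2 negative, 1 zero pivots.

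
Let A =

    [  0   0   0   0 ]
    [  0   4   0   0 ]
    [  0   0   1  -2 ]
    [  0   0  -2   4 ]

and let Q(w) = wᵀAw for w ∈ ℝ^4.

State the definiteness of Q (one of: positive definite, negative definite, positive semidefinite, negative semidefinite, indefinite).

positive semidefinite

Symmetric row and column elimination reduces A to a congruent diagonal form with pivots 0, 4, 1, 0.
So there are 2 positive, 2 zero pivots.
Hence Q is positive semidefinite.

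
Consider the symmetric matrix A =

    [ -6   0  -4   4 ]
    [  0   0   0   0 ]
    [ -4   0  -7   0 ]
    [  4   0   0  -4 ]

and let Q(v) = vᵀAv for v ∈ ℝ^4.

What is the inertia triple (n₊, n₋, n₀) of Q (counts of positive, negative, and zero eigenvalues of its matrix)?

(1, 2, 1)

Applying the same elementary operations to the rows and columns of A produces a congruent diagonal matrix with entries -6, 0, -13/3, 4/13.
That gives 1 positive, 2 negative, 1 zero pivots.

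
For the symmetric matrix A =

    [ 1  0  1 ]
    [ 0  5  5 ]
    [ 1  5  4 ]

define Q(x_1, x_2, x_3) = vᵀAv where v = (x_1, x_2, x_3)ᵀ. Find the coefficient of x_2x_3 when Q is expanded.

10

The coefficient of x_2x_3 is A[2,3] + A[3,2] = 2·5 = 10.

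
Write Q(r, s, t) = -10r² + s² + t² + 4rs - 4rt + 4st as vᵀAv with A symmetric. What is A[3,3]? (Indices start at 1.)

1

The coefficient of t² in Q is 1, and that is exactly A[3,3].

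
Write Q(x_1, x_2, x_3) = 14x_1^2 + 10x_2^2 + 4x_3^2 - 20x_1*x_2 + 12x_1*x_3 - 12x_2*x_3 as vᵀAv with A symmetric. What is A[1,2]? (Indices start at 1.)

The coefficient of x_1·x_2 in Q is -20. For a symmetric A this equals A[1,2] + A[2,1] = 2·A[1,2].
So A[1,2] = -20/2 = -10.

-10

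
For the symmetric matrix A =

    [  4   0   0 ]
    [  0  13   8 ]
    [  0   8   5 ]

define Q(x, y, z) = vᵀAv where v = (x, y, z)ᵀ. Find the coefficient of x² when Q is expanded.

4

The coefficient of x² is the diagonal entry A[1,1] = 4.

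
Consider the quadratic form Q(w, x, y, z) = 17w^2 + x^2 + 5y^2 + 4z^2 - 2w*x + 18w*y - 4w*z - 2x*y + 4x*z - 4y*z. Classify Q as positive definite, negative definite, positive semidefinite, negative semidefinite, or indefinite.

Write A = [[17, -1, 9, -2], [-1, 1, -1, 2], [9, -1, 5, -2], [-2, 2, -2, 4]].
Symmetric row and column elimination reduces A to a congruent diagonal form with pivots 17, 16/17, 0, 0.
So there are 2 positive, 2 zero pivots.
Hence Q is positive semidefinite.

positive semidefinite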